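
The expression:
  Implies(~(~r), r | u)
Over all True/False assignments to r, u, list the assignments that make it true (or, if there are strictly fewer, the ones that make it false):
is always true.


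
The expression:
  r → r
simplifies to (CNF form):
True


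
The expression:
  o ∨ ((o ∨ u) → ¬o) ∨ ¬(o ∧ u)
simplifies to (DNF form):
True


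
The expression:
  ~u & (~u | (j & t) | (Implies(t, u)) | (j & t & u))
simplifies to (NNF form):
~u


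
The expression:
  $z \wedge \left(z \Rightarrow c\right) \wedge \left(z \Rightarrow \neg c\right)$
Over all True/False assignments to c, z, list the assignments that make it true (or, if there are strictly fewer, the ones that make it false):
is never true.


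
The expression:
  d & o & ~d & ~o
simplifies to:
False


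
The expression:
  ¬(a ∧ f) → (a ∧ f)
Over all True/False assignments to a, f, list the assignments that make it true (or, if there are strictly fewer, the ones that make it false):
is true only for:
  a=True, f=True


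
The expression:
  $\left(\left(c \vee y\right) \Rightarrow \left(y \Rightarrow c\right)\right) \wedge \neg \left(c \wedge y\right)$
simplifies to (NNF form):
$\neg y$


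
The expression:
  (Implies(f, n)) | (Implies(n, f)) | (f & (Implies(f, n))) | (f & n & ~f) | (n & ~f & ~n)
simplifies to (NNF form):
True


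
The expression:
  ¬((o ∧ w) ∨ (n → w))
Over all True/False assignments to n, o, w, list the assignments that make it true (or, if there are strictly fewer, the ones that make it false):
is true only for:
  n=True, o=False, w=False;
  n=True, o=True, w=False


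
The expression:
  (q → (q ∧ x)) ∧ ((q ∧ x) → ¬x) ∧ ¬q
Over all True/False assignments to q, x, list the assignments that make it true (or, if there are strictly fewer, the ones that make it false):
is true only for:
  q=False, x=False;
  q=False, x=True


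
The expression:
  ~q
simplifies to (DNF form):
~q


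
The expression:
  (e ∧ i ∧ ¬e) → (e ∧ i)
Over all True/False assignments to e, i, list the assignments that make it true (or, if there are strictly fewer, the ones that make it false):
is always true.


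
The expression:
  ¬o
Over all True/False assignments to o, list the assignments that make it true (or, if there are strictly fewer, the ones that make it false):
is true only for:
  o=False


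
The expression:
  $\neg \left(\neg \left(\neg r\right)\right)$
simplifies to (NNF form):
$\neg r$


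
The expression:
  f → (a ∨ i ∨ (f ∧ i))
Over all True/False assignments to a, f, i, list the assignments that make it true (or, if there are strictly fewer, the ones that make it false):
is false only for:
  a=False, f=True, i=False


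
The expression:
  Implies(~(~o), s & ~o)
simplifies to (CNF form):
~o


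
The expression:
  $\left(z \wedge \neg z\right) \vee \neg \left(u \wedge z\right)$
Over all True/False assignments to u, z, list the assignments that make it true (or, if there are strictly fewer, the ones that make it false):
is false only for:
  u=True, z=True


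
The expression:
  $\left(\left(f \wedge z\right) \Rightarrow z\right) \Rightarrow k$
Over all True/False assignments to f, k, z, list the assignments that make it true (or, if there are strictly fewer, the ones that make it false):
is true only for:
  f=False, k=True, z=False;
  f=False, k=True, z=True;
  f=True, k=True, z=False;
  f=True, k=True, z=True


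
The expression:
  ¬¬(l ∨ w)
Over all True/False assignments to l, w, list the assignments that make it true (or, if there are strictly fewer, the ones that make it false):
is false only for:
  l=False, w=False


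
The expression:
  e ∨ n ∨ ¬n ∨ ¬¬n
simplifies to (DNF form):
True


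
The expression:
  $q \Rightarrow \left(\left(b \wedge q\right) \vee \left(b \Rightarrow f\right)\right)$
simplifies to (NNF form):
$\text{True}$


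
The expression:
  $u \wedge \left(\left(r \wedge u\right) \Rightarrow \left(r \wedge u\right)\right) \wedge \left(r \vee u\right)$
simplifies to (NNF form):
$u$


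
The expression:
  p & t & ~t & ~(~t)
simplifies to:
False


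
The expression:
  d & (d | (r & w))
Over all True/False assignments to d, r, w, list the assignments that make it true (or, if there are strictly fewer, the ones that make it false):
is true only for:
  d=True, r=False, w=False;
  d=True, r=False, w=True;
  d=True, r=True, w=False;
  d=True, r=True, w=True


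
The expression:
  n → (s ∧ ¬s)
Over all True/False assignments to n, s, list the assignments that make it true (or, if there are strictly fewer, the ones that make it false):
is true only for:
  n=False, s=False;
  n=False, s=True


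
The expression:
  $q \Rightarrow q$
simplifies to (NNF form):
$\text{True}$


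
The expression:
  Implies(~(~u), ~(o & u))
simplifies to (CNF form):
~o | ~u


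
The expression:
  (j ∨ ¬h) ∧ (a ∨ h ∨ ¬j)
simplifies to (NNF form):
(j ∨ ¬h) ∧ (a ∨ h ∨ ¬j)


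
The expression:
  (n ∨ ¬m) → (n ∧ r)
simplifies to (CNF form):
(m ∨ n) ∧ (r ∨ ¬n)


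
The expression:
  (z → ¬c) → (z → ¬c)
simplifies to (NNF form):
True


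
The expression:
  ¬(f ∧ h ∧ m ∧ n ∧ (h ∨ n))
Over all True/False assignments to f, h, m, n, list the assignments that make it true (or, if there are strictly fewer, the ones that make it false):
is false only for:
  f=True, h=True, m=True, n=True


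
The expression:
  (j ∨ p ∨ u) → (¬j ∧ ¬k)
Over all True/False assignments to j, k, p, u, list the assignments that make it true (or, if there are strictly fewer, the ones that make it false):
is true only for:
  j=False, k=False, p=False, u=False;
  j=False, k=False, p=False, u=True;
  j=False, k=False, p=True, u=False;
  j=False, k=False, p=True, u=True;
  j=False, k=True, p=False, u=False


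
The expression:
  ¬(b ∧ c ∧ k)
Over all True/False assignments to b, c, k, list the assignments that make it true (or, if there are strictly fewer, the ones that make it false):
is false only for:
  b=True, c=True, k=True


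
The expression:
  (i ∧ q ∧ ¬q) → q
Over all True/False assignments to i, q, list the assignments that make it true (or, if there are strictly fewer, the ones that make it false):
is always true.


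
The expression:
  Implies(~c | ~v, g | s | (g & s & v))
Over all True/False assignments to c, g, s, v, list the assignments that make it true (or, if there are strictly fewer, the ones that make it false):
is false only for:
  c=False, g=False, s=False, v=False;
  c=False, g=False, s=False, v=True;
  c=True, g=False, s=False, v=False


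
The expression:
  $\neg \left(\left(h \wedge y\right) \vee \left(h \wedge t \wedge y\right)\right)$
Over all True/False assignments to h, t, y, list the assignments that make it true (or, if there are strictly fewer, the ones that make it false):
is false only for:
  h=True, t=False, y=True;
  h=True, t=True, y=True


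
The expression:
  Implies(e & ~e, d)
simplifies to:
True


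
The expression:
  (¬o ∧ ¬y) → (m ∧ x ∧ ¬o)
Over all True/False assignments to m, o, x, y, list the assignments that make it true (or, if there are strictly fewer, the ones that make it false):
is false only for:
  m=False, o=False, x=False, y=False;
  m=False, o=False, x=True, y=False;
  m=True, o=False, x=False, y=False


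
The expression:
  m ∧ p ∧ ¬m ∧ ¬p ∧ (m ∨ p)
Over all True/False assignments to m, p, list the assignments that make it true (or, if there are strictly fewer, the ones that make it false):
is never true.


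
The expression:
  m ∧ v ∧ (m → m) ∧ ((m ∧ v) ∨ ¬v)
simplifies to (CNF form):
m ∧ v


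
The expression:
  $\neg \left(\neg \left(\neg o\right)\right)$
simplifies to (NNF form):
$\neg o$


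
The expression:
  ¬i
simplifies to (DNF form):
¬i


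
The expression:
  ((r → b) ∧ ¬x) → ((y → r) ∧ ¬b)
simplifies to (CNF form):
(x ∨ ¬b) ∧ (r ∨ x ∨ ¬y)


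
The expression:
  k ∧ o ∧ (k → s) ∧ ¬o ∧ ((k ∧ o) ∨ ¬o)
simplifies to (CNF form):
False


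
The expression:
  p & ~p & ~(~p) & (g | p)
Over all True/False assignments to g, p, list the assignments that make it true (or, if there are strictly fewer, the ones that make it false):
is never true.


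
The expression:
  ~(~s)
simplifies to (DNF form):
s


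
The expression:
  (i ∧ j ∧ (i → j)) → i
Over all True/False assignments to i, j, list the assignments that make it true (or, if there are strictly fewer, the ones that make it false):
is always true.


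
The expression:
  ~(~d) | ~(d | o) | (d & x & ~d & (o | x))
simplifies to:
d | ~o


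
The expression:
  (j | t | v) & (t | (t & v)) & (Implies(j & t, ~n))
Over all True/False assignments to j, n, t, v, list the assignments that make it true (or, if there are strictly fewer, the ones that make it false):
is true only for:
  j=False, n=False, t=True, v=False;
  j=False, n=False, t=True, v=True;
  j=False, n=True, t=True, v=False;
  j=False, n=True, t=True, v=True;
  j=True, n=False, t=True, v=False;
  j=True, n=False, t=True, v=True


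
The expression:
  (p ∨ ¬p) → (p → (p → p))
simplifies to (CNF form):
True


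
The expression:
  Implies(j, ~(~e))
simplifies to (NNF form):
e | ~j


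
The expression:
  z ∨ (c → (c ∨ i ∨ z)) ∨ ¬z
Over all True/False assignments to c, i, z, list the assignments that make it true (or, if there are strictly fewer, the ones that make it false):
is always true.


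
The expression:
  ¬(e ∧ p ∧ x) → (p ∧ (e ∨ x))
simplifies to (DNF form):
(e ∧ p) ∨ (p ∧ x)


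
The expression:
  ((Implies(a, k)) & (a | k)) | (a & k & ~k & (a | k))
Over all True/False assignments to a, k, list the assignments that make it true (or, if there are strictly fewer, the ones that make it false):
is true only for:
  a=False, k=True;
  a=True, k=True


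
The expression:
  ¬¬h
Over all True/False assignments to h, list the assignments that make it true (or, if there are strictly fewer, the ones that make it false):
is true only for:
  h=True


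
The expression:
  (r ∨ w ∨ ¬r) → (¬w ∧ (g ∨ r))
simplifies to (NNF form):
¬w ∧ (g ∨ r)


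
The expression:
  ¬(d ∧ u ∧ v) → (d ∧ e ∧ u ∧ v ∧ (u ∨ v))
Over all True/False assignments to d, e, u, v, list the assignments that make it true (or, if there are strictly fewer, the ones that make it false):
is true only for:
  d=True, e=False, u=True, v=True;
  d=True, e=True, u=True, v=True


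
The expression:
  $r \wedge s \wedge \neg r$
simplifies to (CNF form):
$\text{False}$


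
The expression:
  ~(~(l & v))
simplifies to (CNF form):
l & v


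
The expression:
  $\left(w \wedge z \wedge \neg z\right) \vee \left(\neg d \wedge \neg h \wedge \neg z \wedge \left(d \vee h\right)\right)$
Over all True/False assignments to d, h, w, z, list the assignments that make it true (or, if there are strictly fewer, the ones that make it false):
is never true.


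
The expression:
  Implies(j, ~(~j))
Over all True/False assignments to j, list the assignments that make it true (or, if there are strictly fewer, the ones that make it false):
is always true.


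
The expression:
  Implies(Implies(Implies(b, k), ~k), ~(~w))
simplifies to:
k | w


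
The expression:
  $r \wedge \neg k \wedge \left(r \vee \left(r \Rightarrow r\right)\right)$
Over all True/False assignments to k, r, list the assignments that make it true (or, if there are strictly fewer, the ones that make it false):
is true only for:
  k=False, r=True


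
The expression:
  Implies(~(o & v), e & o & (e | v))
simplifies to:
o & (e | v)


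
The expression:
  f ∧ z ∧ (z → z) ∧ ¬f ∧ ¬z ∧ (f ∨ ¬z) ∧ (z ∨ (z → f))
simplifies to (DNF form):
False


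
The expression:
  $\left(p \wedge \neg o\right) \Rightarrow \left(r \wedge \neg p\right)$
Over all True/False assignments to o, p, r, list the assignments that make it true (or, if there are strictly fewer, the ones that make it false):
is false only for:
  o=False, p=True, r=False;
  o=False, p=True, r=True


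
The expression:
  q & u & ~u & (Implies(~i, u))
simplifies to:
False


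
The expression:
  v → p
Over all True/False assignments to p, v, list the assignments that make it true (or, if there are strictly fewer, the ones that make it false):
is false only for:
  p=False, v=True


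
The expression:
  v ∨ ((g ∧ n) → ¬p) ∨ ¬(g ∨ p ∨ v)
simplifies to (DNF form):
v ∨ ¬g ∨ ¬n ∨ ¬p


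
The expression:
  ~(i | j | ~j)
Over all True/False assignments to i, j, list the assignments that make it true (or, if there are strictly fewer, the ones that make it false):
is never true.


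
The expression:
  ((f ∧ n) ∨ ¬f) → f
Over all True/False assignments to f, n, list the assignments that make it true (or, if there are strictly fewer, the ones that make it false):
is true only for:
  f=True, n=False;
  f=True, n=True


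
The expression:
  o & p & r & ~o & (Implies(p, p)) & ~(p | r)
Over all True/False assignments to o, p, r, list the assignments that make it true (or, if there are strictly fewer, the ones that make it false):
is never true.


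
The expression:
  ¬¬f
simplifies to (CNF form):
f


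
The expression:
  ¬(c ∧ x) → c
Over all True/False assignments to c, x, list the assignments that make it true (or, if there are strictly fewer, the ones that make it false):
is true only for:
  c=True, x=False;
  c=True, x=True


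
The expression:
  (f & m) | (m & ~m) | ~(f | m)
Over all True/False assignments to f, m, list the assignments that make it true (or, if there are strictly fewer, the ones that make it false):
is true only for:
  f=False, m=False;
  f=True, m=True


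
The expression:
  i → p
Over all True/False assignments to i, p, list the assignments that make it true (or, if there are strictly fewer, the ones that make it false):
is false only for:
  i=True, p=False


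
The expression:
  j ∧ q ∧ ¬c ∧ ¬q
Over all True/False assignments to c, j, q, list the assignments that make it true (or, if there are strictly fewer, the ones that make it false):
is never true.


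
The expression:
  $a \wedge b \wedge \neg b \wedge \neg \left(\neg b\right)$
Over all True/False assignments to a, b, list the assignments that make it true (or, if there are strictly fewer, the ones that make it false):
is never true.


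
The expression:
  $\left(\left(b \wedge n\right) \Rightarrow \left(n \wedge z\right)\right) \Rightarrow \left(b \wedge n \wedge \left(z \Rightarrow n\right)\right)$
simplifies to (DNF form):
$b \wedge n$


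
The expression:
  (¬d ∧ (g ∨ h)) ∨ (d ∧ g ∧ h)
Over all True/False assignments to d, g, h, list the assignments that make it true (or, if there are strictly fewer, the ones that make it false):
is true only for:
  d=False, g=False, h=True;
  d=False, g=True, h=False;
  d=False, g=True, h=True;
  d=True, g=True, h=True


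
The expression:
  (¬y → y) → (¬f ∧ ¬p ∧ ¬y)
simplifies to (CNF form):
¬y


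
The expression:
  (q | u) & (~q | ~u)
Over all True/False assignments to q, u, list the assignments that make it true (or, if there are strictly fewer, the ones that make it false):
is true only for:
  q=False, u=True;
  q=True, u=False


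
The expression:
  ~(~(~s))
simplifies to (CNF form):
~s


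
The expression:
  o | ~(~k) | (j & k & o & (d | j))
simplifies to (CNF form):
k | o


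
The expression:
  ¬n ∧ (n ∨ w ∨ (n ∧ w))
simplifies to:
w ∧ ¬n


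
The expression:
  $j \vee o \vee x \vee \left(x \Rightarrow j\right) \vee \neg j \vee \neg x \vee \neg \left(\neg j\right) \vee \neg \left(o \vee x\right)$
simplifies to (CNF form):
$\text{True}$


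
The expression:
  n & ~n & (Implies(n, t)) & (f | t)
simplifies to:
False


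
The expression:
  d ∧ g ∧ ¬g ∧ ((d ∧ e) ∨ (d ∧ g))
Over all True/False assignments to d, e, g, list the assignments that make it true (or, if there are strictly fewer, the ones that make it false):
is never true.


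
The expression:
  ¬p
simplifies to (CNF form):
¬p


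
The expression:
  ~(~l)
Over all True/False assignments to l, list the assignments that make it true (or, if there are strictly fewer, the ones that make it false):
is true only for:
  l=True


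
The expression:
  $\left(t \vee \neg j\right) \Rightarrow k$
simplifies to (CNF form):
$\left(j \vee k\right) \wedge \left(k \vee \neg t\right)$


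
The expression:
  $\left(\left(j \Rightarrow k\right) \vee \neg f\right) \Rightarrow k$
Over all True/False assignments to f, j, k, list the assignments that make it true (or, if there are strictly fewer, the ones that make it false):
is false only for:
  f=False, j=False, k=False;
  f=False, j=True, k=False;
  f=True, j=False, k=False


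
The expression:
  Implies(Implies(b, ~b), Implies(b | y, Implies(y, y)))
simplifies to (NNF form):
True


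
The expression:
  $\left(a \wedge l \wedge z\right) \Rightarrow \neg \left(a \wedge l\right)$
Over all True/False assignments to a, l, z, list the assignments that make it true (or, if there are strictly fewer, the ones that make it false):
is false only for:
  a=True, l=True, z=True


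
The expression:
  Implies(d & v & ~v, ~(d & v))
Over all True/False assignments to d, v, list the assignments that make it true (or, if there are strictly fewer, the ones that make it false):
is always true.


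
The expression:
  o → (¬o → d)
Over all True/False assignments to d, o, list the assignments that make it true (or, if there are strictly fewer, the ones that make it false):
is always true.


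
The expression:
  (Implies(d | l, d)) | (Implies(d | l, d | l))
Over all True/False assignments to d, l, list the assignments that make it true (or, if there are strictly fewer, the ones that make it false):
is always true.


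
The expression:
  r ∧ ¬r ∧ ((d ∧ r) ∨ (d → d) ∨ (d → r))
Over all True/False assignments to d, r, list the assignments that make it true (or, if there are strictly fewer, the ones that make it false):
is never true.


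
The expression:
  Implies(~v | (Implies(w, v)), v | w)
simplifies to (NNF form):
v | w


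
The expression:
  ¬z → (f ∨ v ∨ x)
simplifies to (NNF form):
f ∨ v ∨ x ∨ z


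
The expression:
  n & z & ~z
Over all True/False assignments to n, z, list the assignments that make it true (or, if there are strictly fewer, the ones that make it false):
is never true.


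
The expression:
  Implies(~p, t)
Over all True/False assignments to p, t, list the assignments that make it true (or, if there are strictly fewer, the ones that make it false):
is false only for:
  p=False, t=False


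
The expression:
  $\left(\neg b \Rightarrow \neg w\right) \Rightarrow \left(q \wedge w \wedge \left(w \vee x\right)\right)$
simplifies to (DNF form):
$\left(q \wedge w\right) \vee \left(w \wedge \neg b\right)$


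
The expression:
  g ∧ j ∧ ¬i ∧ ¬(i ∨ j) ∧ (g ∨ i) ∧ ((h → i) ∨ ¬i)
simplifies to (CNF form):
False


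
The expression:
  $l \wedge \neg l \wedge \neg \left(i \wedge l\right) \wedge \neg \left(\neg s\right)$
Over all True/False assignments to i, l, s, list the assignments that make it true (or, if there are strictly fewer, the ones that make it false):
is never true.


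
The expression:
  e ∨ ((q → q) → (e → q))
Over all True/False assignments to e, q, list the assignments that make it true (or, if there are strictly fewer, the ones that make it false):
is always true.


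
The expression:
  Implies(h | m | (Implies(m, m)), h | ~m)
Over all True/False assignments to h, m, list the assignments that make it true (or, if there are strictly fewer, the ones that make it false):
is false only for:
  h=False, m=True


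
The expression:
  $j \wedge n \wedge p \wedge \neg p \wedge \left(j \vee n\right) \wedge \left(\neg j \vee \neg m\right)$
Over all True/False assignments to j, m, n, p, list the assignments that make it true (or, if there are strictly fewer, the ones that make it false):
is never true.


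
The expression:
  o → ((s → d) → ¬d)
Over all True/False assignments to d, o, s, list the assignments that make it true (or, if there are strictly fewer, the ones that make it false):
is false only for:
  d=True, o=True, s=False;
  d=True, o=True, s=True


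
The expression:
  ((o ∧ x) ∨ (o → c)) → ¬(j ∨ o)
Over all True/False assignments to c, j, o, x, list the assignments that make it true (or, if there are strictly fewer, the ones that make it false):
is true only for:
  c=False, j=False, o=False, x=False;
  c=False, j=False, o=False, x=True;
  c=False, j=False, o=True, x=False;
  c=False, j=True, o=True, x=False;
  c=True, j=False, o=False, x=False;
  c=True, j=False, o=False, x=True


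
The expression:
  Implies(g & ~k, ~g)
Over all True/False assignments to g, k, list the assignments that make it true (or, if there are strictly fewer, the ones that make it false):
is false only for:
  g=True, k=False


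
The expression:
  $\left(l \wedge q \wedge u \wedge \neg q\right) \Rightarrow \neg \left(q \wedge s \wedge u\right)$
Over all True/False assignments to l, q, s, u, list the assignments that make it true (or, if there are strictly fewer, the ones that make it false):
is always true.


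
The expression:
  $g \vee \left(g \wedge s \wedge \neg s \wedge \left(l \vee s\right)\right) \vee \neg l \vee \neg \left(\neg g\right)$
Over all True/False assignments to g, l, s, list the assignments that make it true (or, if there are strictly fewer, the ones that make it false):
is false only for:
  g=False, l=True, s=False;
  g=False, l=True, s=True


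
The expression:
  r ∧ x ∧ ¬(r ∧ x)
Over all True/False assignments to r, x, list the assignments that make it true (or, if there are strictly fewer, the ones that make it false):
is never true.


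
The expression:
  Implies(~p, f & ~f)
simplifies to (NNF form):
p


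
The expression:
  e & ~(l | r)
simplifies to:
e & ~l & ~r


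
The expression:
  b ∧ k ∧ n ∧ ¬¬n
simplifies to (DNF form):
b ∧ k ∧ n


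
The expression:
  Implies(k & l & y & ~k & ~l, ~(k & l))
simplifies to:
True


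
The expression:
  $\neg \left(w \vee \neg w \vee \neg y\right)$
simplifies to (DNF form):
$\text{False}$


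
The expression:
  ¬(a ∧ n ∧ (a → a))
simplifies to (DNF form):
¬a ∨ ¬n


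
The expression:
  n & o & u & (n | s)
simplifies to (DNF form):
n & o & u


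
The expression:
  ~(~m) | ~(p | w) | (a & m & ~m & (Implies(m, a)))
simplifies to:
m | (~p & ~w)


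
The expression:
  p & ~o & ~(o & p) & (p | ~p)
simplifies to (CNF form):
p & ~o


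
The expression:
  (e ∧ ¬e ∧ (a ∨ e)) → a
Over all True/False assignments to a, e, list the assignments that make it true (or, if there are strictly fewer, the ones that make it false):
is always true.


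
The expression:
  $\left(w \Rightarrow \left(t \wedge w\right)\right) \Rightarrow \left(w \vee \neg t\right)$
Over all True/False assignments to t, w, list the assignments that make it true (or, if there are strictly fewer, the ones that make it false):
is false only for:
  t=True, w=False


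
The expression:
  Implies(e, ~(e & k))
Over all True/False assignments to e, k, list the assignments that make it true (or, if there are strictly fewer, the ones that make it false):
is false only for:
  e=True, k=True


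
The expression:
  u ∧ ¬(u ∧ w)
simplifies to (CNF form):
u ∧ ¬w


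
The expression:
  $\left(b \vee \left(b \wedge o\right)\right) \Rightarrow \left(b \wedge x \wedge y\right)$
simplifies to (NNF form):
$\left(x \wedge y\right) \vee \neg b$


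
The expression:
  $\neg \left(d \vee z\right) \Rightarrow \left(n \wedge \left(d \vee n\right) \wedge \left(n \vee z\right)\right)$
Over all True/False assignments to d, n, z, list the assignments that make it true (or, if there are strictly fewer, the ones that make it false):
is false only for:
  d=False, n=False, z=False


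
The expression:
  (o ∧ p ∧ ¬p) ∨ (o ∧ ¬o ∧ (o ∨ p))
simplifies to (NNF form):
False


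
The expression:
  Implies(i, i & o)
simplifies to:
o | ~i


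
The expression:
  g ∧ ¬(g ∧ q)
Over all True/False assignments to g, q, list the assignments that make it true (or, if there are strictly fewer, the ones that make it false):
is true only for:
  g=True, q=False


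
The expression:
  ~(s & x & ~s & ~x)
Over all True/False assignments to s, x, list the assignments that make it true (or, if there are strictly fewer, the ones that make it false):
is always true.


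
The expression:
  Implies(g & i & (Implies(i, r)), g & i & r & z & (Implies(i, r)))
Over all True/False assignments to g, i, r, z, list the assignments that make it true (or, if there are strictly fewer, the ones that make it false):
is false only for:
  g=True, i=True, r=True, z=False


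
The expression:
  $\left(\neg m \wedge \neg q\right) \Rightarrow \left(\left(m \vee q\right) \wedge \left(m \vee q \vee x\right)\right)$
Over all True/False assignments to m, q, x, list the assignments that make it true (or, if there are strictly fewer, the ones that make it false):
is false only for:
  m=False, q=False, x=False;
  m=False, q=False, x=True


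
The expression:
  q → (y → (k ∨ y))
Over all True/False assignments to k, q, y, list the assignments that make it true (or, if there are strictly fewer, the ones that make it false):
is always true.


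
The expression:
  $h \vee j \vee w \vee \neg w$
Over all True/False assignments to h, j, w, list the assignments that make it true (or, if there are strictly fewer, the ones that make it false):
is always true.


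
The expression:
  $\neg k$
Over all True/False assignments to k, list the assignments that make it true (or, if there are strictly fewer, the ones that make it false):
is true only for:
  k=False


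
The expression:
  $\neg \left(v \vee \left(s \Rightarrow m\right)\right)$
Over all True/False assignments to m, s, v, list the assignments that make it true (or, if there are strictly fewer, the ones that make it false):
is true only for:
  m=False, s=True, v=False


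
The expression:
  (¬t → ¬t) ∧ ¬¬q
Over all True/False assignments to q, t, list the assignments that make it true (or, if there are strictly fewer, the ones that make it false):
is true only for:
  q=True, t=False;
  q=True, t=True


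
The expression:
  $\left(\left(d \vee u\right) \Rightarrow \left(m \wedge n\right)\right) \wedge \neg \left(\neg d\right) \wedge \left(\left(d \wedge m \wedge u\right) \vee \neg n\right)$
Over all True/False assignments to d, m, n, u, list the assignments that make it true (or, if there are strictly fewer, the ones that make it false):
is true only for:
  d=True, m=True, n=True, u=True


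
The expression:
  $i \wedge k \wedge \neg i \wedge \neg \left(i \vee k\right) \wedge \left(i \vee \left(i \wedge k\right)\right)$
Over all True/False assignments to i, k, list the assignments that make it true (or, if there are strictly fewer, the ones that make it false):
is never true.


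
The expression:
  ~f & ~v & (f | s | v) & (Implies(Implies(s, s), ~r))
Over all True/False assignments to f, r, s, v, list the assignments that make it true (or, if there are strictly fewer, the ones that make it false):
is true only for:
  f=False, r=False, s=True, v=False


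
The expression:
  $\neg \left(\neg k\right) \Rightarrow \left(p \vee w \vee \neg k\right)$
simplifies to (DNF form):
$p \vee w \vee \neg k$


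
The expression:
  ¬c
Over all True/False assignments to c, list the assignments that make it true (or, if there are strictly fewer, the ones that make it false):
is true only for:
  c=False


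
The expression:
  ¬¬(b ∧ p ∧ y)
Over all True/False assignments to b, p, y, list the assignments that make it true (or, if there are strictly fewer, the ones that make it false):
is true only for:
  b=True, p=True, y=True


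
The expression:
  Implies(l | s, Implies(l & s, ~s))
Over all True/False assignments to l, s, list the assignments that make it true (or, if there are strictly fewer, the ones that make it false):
is false only for:
  l=True, s=True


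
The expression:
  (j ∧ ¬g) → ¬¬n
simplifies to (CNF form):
g ∨ n ∨ ¬j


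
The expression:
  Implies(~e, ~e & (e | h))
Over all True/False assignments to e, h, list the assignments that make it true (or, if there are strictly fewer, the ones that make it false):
is false only for:
  e=False, h=False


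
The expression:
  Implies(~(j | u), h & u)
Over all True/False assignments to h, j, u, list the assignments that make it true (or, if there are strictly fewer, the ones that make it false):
is false only for:
  h=False, j=False, u=False;
  h=True, j=False, u=False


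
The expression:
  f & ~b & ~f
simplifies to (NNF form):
False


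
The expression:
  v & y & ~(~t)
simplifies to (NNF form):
t & v & y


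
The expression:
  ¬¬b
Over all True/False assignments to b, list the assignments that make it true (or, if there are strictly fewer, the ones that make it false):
is true only for:
  b=True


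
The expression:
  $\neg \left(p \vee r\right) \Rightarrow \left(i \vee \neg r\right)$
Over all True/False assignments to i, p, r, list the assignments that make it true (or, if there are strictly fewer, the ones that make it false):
is always true.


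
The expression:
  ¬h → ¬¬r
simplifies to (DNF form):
h ∨ r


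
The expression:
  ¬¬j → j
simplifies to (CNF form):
True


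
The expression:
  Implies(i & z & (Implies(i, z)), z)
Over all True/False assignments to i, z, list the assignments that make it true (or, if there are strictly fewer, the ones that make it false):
is always true.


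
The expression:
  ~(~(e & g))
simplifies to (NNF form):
e & g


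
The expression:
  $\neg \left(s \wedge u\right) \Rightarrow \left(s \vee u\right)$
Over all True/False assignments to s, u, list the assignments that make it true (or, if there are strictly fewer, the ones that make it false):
is false only for:
  s=False, u=False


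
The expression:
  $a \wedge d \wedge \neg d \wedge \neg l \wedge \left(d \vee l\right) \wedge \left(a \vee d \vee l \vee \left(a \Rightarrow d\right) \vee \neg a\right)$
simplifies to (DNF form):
$\text{False}$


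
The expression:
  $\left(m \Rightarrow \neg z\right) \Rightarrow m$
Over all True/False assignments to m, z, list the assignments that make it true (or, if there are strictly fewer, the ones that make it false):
is true only for:
  m=True, z=False;
  m=True, z=True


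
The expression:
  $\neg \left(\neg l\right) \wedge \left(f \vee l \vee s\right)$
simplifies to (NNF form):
$l$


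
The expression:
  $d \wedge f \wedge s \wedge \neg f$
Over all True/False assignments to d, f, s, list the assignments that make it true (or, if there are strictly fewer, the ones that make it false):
is never true.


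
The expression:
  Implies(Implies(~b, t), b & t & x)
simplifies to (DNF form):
(b & t & x) | (~b & ~t)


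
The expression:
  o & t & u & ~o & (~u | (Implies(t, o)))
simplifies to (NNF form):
False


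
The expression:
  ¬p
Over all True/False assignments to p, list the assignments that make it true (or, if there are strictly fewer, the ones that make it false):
is true only for:
  p=False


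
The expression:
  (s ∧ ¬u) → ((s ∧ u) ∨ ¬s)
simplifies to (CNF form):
u ∨ ¬s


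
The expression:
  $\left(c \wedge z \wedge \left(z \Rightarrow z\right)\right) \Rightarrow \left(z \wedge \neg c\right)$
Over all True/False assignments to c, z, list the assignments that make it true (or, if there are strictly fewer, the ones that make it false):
is false only for:
  c=True, z=True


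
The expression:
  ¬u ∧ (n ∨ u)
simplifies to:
n ∧ ¬u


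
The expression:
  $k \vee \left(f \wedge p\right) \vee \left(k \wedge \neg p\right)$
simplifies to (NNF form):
$k \vee \left(f \wedge p\right)$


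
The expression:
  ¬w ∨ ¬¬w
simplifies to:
True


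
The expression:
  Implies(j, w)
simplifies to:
w | ~j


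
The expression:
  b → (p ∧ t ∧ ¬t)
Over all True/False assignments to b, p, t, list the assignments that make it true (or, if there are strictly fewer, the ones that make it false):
is true only for:
  b=False, p=False, t=False;
  b=False, p=False, t=True;
  b=False, p=True, t=False;
  b=False, p=True, t=True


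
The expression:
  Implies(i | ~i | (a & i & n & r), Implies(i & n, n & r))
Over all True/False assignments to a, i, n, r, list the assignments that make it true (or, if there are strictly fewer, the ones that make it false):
is false only for:
  a=False, i=True, n=True, r=False;
  a=True, i=True, n=True, r=False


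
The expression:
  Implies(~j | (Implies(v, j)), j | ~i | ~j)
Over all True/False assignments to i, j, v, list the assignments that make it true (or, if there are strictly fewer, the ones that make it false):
is always true.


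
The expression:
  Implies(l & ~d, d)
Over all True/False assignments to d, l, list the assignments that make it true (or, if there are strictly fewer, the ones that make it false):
is false only for:
  d=False, l=True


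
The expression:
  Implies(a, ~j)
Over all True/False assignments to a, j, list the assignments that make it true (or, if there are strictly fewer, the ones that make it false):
is false only for:
  a=True, j=True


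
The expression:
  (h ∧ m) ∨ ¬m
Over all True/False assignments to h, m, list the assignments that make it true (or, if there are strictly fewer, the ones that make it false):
is false only for:
  h=False, m=True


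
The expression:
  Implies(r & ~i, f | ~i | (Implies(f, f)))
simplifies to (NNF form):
True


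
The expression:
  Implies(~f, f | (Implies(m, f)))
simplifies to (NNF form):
f | ~m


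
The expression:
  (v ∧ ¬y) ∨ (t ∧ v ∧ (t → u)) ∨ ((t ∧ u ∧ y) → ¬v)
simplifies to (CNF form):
True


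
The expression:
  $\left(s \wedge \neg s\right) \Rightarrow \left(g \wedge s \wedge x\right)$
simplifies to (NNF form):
$\text{True}$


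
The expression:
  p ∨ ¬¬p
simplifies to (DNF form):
p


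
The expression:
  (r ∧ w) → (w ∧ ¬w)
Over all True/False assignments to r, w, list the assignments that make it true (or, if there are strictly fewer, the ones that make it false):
is false only for:
  r=True, w=True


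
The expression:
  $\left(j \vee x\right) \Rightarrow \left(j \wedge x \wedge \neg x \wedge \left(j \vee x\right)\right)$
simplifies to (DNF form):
$\neg j \wedge \neg x$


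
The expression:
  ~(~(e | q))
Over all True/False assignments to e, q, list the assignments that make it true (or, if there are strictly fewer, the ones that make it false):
is false only for:
  e=False, q=False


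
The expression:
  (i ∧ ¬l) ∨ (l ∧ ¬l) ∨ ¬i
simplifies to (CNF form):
¬i ∨ ¬l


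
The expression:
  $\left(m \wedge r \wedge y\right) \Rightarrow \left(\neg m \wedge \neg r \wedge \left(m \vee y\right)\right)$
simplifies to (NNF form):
$\neg m \vee \neg r \vee \neg y$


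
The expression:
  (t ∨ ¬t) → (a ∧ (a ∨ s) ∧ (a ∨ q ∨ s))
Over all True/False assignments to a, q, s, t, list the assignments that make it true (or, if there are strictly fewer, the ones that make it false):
is true only for:
  a=True, q=False, s=False, t=False;
  a=True, q=False, s=False, t=True;
  a=True, q=False, s=True, t=False;
  a=True, q=False, s=True, t=True;
  a=True, q=True, s=False, t=False;
  a=True, q=True, s=False, t=True;
  a=True, q=True, s=True, t=False;
  a=True, q=True, s=True, t=True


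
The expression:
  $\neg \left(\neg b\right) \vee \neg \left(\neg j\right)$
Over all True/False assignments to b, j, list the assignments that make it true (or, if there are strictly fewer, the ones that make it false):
is false only for:
  b=False, j=False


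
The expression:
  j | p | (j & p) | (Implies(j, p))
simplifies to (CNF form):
True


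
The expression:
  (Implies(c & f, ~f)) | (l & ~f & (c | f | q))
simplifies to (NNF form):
~c | ~f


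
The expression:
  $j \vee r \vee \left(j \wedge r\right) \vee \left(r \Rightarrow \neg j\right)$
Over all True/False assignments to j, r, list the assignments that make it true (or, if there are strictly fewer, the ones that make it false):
is always true.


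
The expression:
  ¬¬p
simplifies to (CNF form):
p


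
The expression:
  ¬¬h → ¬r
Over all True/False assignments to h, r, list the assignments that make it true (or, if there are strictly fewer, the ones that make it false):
is false only for:
  h=True, r=True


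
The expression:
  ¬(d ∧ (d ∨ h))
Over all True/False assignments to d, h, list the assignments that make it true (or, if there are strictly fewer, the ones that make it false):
is true only for:
  d=False, h=False;
  d=False, h=True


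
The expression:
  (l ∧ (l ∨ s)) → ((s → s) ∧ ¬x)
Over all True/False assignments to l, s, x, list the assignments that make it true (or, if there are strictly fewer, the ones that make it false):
is false only for:
  l=True, s=False, x=True;
  l=True, s=True, x=True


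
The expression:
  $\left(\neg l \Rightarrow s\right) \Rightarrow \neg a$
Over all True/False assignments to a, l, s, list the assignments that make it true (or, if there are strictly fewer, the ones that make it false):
is false only for:
  a=True, l=False, s=True;
  a=True, l=True, s=False;
  a=True, l=True, s=True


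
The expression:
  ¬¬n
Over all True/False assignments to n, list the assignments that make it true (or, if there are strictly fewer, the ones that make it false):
is true only for:
  n=True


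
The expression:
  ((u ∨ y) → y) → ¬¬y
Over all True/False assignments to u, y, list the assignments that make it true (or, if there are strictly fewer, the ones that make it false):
is false only for:
  u=False, y=False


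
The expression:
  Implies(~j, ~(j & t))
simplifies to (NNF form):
True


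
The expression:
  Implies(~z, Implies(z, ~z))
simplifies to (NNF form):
True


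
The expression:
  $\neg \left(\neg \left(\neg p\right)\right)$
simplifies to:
$\neg p$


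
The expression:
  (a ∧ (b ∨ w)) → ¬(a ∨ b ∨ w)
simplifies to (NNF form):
(¬b ∧ ¬w) ∨ ¬a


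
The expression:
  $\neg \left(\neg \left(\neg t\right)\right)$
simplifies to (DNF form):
$\neg t$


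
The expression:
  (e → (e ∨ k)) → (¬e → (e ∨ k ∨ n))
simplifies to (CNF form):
e ∨ k ∨ n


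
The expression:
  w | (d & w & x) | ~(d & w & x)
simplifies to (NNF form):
True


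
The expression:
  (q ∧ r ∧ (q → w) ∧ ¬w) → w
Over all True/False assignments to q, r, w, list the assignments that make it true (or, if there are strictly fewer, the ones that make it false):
is always true.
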